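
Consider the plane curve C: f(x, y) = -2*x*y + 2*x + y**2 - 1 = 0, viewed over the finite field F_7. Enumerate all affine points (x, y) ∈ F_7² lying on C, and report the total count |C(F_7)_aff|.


Affine F_7-points: {(0, 1), (0, 6), (1, 1), (2, 1), (2, 3), (3, 1), (3, 5), (4, 0), (4, 1), (5, 1), (5, 2), (6, 1), (6, 4)}; count = 13.

For each of the 49 pairs (x, y) ∈ F_7², evaluate f(x, y) mod 7. Record the zeros.
  x = 0: [0↦6, 1↦0, 2↦3, 3↦1, 4↦1, 5↦3, 6↦0]  zeros at y ∈ {1, 6}
  x = 1: [0↦1, 1↦0, 2↦1, 3↦4, 4↦2, 5↦2, 6↦4]  zeros at y ∈ {1}
  x = 2: [0↦3, 1↦0, 2↦6, 3↦0, 4↦3, 5↦1, 6↦1]  zeros at y ∈ {1, 3}
  x = 3: [0↦5, 1↦0, 2↦4, 3↦3, 4↦4, 5↦0, 6↦5]  zeros at y ∈ {1, 5}
  x = 4: [0↦0, 1↦0, 2↦2, 3↦6, 4↦5, 5↦6, 6↦2]  zeros at y ∈ {0, 1}
  x = 5: [0↦2, 1↦0, 2↦0, 3↦2, 4↦6, 5↦5, 6↦6]  zeros at y ∈ {1, 2}
  x = 6: [0↦4, 1↦0, 2↦5, 3↦5, 4↦0, 5↦4, 6↦3]  zeros at y ∈ {1, 4}
Collecting zeros: affine points = {(0, 1), (0, 6), (1, 1), (2, 1), (2, 3), (3, 1), (3, 5), (4, 0), (4, 1), (5, 1), (5, 2), (6, 1), (6, 4)}.
Total count |C(F_7)_aff| = 13.


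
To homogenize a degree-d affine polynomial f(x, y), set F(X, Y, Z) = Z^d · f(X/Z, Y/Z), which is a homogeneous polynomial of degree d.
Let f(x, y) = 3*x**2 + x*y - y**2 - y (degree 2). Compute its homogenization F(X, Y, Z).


F(X, Y, Z) = 3*X**2 + X*Y - Y**2 - Y*Z

deg(f) = 2.
Substitute x = X/Z, y = Y/Z into f, then multiply by Z^2.
  monomial 3·x^2·y^0 ↦ 3·X^2·Y^0·Z^0.
  monomial 1·x^1·y^1 ↦ 1·X^1·Y^1·Z^0.
  monomial -1·x^0·y^2 ↦ -1·X^0·Y^2·Z^0.
  monomial -1·x^0·y^1 ↦ -1·X^0·Y^1·Z^1.
Collecting: F(X, Y, Z) = 3*X**2 + X*Y - Y**2 - Y*Z.


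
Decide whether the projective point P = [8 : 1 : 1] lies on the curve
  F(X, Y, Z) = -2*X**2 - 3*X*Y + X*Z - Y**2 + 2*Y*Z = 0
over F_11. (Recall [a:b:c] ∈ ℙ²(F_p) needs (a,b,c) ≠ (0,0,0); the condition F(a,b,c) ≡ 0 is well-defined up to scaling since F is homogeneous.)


F(8,1,1) ≡ 0 (mod 11); P is on the curve.

Evaluate F(8, 1, 1) term-by-term (mod 11).
  -2*X**2 ↦ -2·64·1·1 = -128
  -3*X*Y ↦ -3·8·1·1 = -24
  X*Z ↦ 1·8·1·1 = 8
  -Y**2 ↦ -1·1·1·1 = -1
  2*Y*Z ↦ 2·1·1·1 = 2
Sum: F(8, 1, 1) = (-128) + (-24) + (8) + (-1) + (2) = -143.
Reducing mod 11: -143 ≡ 0 (mod 11).
Since F(a, b, c) ≡ 0 (mod 11), P lies on the curve.


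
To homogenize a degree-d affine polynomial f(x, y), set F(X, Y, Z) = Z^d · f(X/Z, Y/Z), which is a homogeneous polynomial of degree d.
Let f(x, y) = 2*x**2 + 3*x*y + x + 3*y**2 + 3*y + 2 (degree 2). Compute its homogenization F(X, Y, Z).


F(X, Y, Z) = 2*X**2 + 3*X*Y + X*Z + 3*Y**2 + 3*Y*Z + 2*Z**2

deg(f) = 2.
Substitute x = X/Z, y = Y/Z into f, then multiply by Z^2.
  monomial 2·x^2·y^0 ↦ 2·X^2·Y^0·Z^0.
  monomial 3·x^1·y^1 ↦ 3·X^1·Y^1·Z^0.
  monomial 1·x^1·y^0 ↦ 1·X^1·Y^0·Z^1.
  monomial 3·x^0·y^2 ↦ 3·X^0·Y^2·Z^0.
  monomial 3·x^0·y^1 ↦ 3·X^0·Y^1·Z^1.
  monomial 2·x^0·y^0 ↦ 2·X^0·Y^0·Z^2.
Collecting: F(X, Y, Z) = 2*X**2 + 3*X*Y + X*Z + 3*Y**2 + 3*Y*Z + 2*Z**2.


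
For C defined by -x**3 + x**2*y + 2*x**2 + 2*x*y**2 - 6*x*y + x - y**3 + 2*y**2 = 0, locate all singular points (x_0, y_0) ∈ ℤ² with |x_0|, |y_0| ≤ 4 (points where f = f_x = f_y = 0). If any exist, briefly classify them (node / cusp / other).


Singular points: {(1, 1)}; classification: cusp.

Compute partial derivatives:
  f_x = -3*x**2 + 2*x*y + 4*x + 2*y**2 - 6*y + 1.
  f_y = x**2 + 4*x*y - 6*x - 3*y**2 + 4*y.
Scan x_0 ∈ {−4, ..., 4}. For each x_0, f_y(x_0, y) is a polynomial in y; find its integer roots y ∈ {−4, ..., 4}, then test f_x and f at those candidates.
  x = -4: f_y(-4, y) = -3*y**2 - 12*y + 40; no integer root y with |y| ≤ 4.
  x = -3: f_y(-3, y) = -3*y**2 - 8*y + 27; no integer root y with |y| ≤ 4.
  x = -2: f_y(-2, y) = -3*y**2 - 4*y + 16; no integer root y with |y| ≤ 4.
  x = -1: f_y(-1, y) = 7 - 3*y**2; no integer root y with |y| ≤ 4.
  x = 0: f_y(0, y) = -3*y**2 + 4*y; vanishes at y ∈ {0}. (0, 0): f_x = 1 ≠ 0.
  x = 1: f_y(1, y) = -3*y**2 + 8*y - 5; vanishes at y ∈ {1}. (1, 1): f_x = 0, f = 0 — SINGULAR.
  x = 2: f_y(2, y) = -3*y**2 + 12*y - 8; no integer root y with |y| ≤ 4.
  x = 3: f_y(3, y) = -3*y**2 + 16*y - 9; no integer root y with |y| ≤ 4.
  x = 4: f_y(4, y) = -3*y**2 + 20*y - 8; no integer root y with |y| ≤ 4.
Only singular point on the grid: (1, 1).
Classify: substitute x = 1 + u, y = 1 + v and expand: f = -u**3 + u**2*v + 2*u*v**2 - v**3 + v**2.
No constant or linear terms (consistent with a singular point). Quadratic part: v**2. Cubic part: -u**3 + u**2*v + 2*u*v**2 - v**3.
The quadratic part v**2 is a perfect square, so there is a single (double) tangent line v = 0, i.e. y = 1. Restricting the cubic part to that line (v = 0) leaves -u**3 ≠ 0, so f is not divisible by v and the branch is v² ≈ u**3 to lowest order — this is a cusp.
Classification: cusp.


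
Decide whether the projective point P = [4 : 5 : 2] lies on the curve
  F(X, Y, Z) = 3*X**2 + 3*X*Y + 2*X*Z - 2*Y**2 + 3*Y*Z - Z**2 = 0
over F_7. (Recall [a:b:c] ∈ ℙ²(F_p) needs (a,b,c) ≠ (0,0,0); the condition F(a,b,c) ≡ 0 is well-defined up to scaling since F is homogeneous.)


F(4,5,2) ≡ 2 (mod 7); P is NOT on the curve.

Evaluate F(4, 5, 2) term-by-term (mod 7).
  3*X**2 ↦ 3·16·1·1 = 48
  3*X*Y ↦ 3·4·5·1 = 60
  2*X*Z ↦ 2·4·1·2 = 16
  -2*Y**2 ↦ -2·1·25·1 = -50
  3*Y*Z ↦ 3·1·5·2 = 30
  -Z**2 ↦ -1·1·1·4 = -4
Sum: F(4, 5, 2) = (48) + (60) + (16) + (-50) + (30) + (-4) = 100.
Reducing mod 7: 100 ≡ 2 (mod 7).
Since F(a, b, c) ≡ 2 ≠ 0 (mod 7), P does NOT lie on the curve.


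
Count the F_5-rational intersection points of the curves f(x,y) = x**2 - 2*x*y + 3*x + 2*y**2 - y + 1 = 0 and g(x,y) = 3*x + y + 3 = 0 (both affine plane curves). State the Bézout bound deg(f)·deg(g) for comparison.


Common zeros: {(1, 4)}; count = 1; Bézout bound = 2.

deg(f) = 2, deg(g) = 1, so Bézout bound = 2.
Scan x ∈ F_5. For each x, list the y ∈ F_5 with f(x, y) ≡ 0 and those with g(x, y) ≡ 0 (mod 5); the common zeros in that column are the intersection.
  x = 0: f ≡ 0 at y ∈ ∅; g ≡ 0 at y ∈ {2}; common: ∅.
  x = 1: f ≡ 0 at y ∈ {0, 4}; g ≡ 0 at y ∈ {4}; common: {4}.
  x = 2: f ≡ 0 at y ∈ ∅; g ≡ 0 at y ∈ {1}; common: ∅.
  x = 3: f ≡ 0 at y ∈ ∅; g ≡ 0 at y ∈ {3}; common: ∅.
  x = 4: f ≡ 0 at y ∈ {3, 4}; g ≡ 0 at y ∈ {0}; common: ∅.
Collecting: common zeros = {(1, 4)}, so the count is 1.
Comparison with the Bézout bound: 1 ≤ 2 = deg(f)·deg(g), as expected for curves with no common component (the affine F_5-count falls short of the bound because intersections may lie at infinity, over extension fields, or carry multiplicity).


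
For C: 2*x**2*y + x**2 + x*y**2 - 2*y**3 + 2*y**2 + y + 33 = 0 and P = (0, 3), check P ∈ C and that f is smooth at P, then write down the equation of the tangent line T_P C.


Tangent line at P: 9*x - 41*y + 123 = 0.

Step 1: f(0, 3) = 0, so P lies on C.
Step 2: partial derivatives
  f_x(x, y) = 4*x*y + 2*x + y**2, f_y(x, y) = 2*x**2 + 2*x*y - 6*y**2 + 4*y + 1.
  f_x(P) = 9, f_y(P) = -41 (gradient nonzero, so P is smooth).
Step 3: tangent line at P: 9·(x − 0) + -41·(y − 3) = 0.
Expanding: 9*x - 41*y + 123 = 0.


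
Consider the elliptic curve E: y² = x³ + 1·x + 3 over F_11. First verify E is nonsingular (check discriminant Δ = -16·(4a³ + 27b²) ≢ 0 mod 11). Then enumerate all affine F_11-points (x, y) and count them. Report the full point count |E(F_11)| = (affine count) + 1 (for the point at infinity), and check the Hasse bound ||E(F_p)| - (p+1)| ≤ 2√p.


Affine points = {(0, 5), (0, 6), (1, 4), (1, 7), (3, 0), (4, 4), (4, 7), (5, 1), (5, 10), (6, 4), (6, 7), (7, 1), (7, 10), (9, 2), (9, 9), (10, 1), (10, 10)}; affine count = 17; |E(F_11)| = 18.

Discriminant check: Δ ∝ 4a³ + 27b² = 4·1³ + 27·3² = 4·1 + 27·9 ≡ 5 (mod 11). Nonzero ⇒ E is nonsingular.
For each x ∈ F_11, compute rhs = x³ + 1·x + 3 mod 11, then count y ∈ F_11 with y² ≡ rhs.
  x = 0: rhs = 3, matching y values: 5, 6 (2 points).
  x = 1: rhs = 5, matching y values: 4, 7 (2 points).
  x = 2: rhs = 2, matching y values: none (0 points).
  x = 3: rhs = 0, matching y values: 0 (1 points).
  x = 4: rhs = 5, matching y values: 4, 7 (2 points).
  x = 5: rhs = 1, matching y values: 1, 10 (2 points).
  x = 6: rhs = 5, matching y values: 4, 7 (2 points).
  x = 7: rhs = 1, matching y values: 1, 10 (2 points).
  x = 8: rhs = 6, matching y values: none (0 points).
  x = 9: rhs = 4, matching y values: 2, 9 (2 points).
  x = 10: rhs = 1, matching y values: 1, 10 (2 points).
Total affine count: 17.
Full point count |E(F_11)| = 17 + 1 = 18.
Hasse bound: |18 − (11+1)| = |6| = 6 ≤ 2√11 ≈ 6.6332 ✓.


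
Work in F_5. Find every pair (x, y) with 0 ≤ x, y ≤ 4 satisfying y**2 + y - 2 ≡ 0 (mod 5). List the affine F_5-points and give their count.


Affine F_5-points: {(0, 1), (0, 3), (1, 1), (1, 3), (2, 1), (2, 3), (3, 1), (3, 3), (4, 1), (4, 3)}; count = 10.

For each of the 25 pairs (x, y) ∈ F_5², evaluate f(x, y) mod 5. Record the zeros.
  x = 0: [0↦3, 1↦0, 2↦4, 3↦0, 4↦3]  zeros at y ∈ {1, 3}
  x = 1: [0↦3, 1↦0, 2↦4, 3↦0, 4↦3]  zeros at y ∈ {1, 3}
  x = 2: [0↦3, 1↦0, 2↦4, 3↦0, 4↦3]  zeros at y ∈ {1, 3}
  x = 3: [0↦3, 1↦0, 2↦4, 3↦0, 4↦3]  zeros at y ∈ {1, 3}
  x = 4: [0↦3, 1↦0, 2↦4, 3↦0, 4↦3]  zeros at y ∈ {1, 3}
Collecting zeros: affine points = {(0, 1), (0, 3), (1, 1), (1, 3), (2, 1), (2, 3), (3, 1), (3, 3), (4, 1), (4, 3)}.
Total count |C(F_5)_aff| = 10.


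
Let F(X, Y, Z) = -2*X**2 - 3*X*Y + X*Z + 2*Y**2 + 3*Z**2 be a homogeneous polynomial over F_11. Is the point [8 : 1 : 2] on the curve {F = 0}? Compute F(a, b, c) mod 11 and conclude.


F(8,1,2) ≡ 10 (mod 11); P is NOT on the curve.

Evaluate F(8, 1, 2) term-by-term (mod 11).
  -2*X**2 ↦ -2·64·1·1 = -128
  -3*X*Y ↦ -3·8·1·1 = -24
  X*Z ↦ 1·8·1·2 = 16
  2*Y**2 ↦ 2·1·1·1 = 2
  3*Z**2 ↦ 3·1·1·4 = 12
Sum: F(8, 1, 2) = (-128) + (-24) + (16) + (2) + (12) = -122.
Reducing mod 11: -122 ≡ 10 (mod 11).
Since F(a, b, c) ≡ 10 ≠ 0 (mod 11), P does NOT lie on the curve.


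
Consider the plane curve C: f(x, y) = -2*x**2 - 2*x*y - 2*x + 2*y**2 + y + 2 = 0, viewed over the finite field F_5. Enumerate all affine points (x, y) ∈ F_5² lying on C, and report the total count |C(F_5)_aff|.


Affine F_5-points: {(0, 1), (2, 0), (2, 4), (3, 1), (3, 4)}; count = 5.

For each of the 25 pairs (x, y) ∈ F_5², evaluate f(x, y) mod 5. Record the zeros.
  x = 0: [0↦2, 1↦0, 2↦2, 3↦3, 4↦3]  zeros at y ∈ {1}
  x = 1: [0↦3, 1↦4, 2↦4, 3↦3, 4↦1]  zeros at y ∈ ∅
  x = 2: [0↦0, 1↦4, 2↦2, 3↦4, 4↦0]  zeros at y ∈ {0, 4}
  x = 3: [0↦3, 1↦0, 2↦1, 3↦1, 4↦0]  zeros at y ∈ {1, 4}
  x = 4: [0↦2, 1↦2, 2↦1, 3↦4, 4↦1]  zeros at y ∈ ∅
Collecting zeros: affine points = {(0, 1), (2, 0), (2, 4), (3, 1), (3, 4)}.
Total count |C(F_5)_aff| = 5.


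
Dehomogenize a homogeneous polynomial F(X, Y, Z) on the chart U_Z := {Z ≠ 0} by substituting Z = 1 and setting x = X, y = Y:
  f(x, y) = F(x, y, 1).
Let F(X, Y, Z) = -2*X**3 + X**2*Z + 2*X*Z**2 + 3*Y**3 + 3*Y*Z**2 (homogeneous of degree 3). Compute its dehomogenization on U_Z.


f(x, y) = -2*x**3 + x**2 + 2*x + 3*y**3 + 3*y

On U_Z we set Z = 1. Each monomial c·X^i·Y^j·Z^k in F becomes c·x^i·y^j·1^k = c·x^i·y^j.
Substituting Z = 1: F(X, Y, 1) = -2*x**3 + x**2 + 2*x + 3*y**3 + 3*y.
Note: deg(f) ≤ deg(F) = 3; strict inequality happens when F is divisible by Z (lost terms).


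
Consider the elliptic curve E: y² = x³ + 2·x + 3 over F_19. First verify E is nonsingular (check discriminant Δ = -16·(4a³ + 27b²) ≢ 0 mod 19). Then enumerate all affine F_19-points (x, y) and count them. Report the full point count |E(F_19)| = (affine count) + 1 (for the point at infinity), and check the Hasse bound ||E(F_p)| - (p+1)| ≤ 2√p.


Affine points = {(1, 5), (1, 14), (3, 6), (3, 13), (5, 9), (5, 10), (9, 3), (9, 16), (10, 4), (10, 15), (11, 8), (11, 11), (12, 8), (12, 11), (14, 1), (14, 18), (15, 8), (15, 11), (18, 0)}; affine count = 19; |E(F_19)| = 20.

Discriminant check: Δ ∝ 4a³ + 27b² = 4·2³ + 27·3² = 4·8 + 27·9 ≡ 9 (mod 19). Nonzero ⇒ E is nonsingular.
For each x ∈ F_19, compute rhs = x³ + 2·x + 3 mod 19, then count y ∈ F_19 with y² ≡ rhs.
  x = 0: rhs = 3, matching y values: none (0 points).
  x = 1: rhs = 6, matching y values: 5, 14 (2 points).
  x = 2: rhs = 15, matching y values: none (0 points).
  x = 3: rhs = 17, matching y values: 6, 13 (2 points).
  x = 4: rhs = 18, matching y values: none (0 points).
  x = 5: rhs = 5, matching y values: 9, 10 (2 points).
  x = 6: rhs = 3, matching y values: none (0 points).
  x = 7: rhs = 18, matching y values: none (0 points).
  x = 8: rhs = 18, matching y values: none (0 points).
  x = 9: rhs = 9, matching y values: 3, 16 (2 points).
  x = 10: rhs = 16, matching y values: 4, 15 (2 points).
  x = 11: rhs = 7, matching y values: 8, 11 (2 points).
  x = 12: rhs = 7, matching y values: 8, 11 (2 points).
  x = 13: rhs = 3, matching y values: none (0 points).
  x = 14: rhs = 1, matching y values: 1, 18 (2 points).
  x = 15: rhs = 7, matching y values: 8, 11 (2 points).
  x = 16: rhs = 8, matching y values: none (0 points).
  x = 17: rhs = 10, matching y values: none (0 points).
  x = 18: rhs = 0, matching y values: 0 (1 points).
Total affine count: 19.
Full point count |E(F_19)| = 19 + 1 = 20.
Hasse bound: |20 − (19+1)| = |0| = 0 ≤ 2√19 ≈ 8.7178 ✓.


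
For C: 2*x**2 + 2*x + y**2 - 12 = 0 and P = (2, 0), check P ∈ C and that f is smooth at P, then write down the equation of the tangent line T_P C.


Tangent line at P: 10*x - 20 = 0.

Step 1: f(2, 0) = 0, so P lies on C.
Step 2: partial derivatives
  f_x(x, y) = 4*x + 2, f_y(x, y) = 2*y.
  f_x(P) = 10, f_y(P) = 0 (gradient nonzero, so P is smooth).
Step 3: tangent line at P: 10·(x − 2) + 0·(y − 0) = 0.
Expanding: 10*x - 20 = 0.


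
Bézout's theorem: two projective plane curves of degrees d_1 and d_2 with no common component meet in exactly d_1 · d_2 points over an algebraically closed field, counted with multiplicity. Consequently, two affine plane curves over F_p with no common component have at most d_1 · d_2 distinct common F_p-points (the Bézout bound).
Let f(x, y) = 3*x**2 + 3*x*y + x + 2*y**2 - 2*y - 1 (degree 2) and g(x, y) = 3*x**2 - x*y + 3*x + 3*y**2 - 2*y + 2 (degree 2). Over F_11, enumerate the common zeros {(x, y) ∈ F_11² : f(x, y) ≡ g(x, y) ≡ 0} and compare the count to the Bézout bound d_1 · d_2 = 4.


Common zeros: ∅; count = 0; Bézout bound = 4.

deg(f) = 2, deg(g) = 2, so Bézout bound = 4.
Scan x ∈ F_11. For each x, list the y ∈ F_11 with f(x, y) ≡ 0 and those with g(x, y) ≡ 0 (mod 11); the common zeros in that column are the intersection.
  x = 0: f ≡ 0 at y ∈ {3, 9}; g ≡ 0 at y ∈ ∅; common: ∅.
  x = 1: f ≡ 0 at y ∈ ∅; g ≡ 0 at y ∈ {4, 8}; common: ∅.
  x = 2: f ≡ 0 at y ∈ {10}; g ≡ 0 at y ∈ ∅; common: ∅.
  x = 3: f ≡ 0 at y ∈ {6, 7}; g ≡ 0 at y ∈ {4, 5}; common: ∅.
  x = 4: f ≡ 0 at y ∈ {3}; g ≡ 0 at y ∈ ∅; common: ∅.
  x = 5: f ≡ 0 at y ∈ ∅; g ≡ 0 at y ∈ {1, 5}; common: ∅.
  x = 6: f ≡ 0 at y ∈ {4, 10}; g ≡ 0 at y ∈ ∅; common: ∅.
  x = 7: f ≡ 0 at y ∈ ∅; g ≡ 0 at y ∈ ∅; common: ∅.
  x = 8: f ≡ 0 at y ∈ {4, 7}; g ≡ 0 at y ∈ {8, 10}; common: ∅.
  x = 9: f ≡ 0 at y ∈ {6, 9}; g ≡ 0 at y ∈ {1, 10}; common: ∅.
  x = 10: f ≡ 0 at y ∈ ∅; g ≡ 0 at y ∈ ∅; common: ∅.
Collecting: common zeros = ∅, so the count is 0.
Comparison with the Bézout bound: 0 ≤ 4 = deg(f)·deg(g), as expected for curves with no common component (the affine F_11-count falls short of the bound because intersections may lie at infinity, over extension fields, or carry multiplicity).


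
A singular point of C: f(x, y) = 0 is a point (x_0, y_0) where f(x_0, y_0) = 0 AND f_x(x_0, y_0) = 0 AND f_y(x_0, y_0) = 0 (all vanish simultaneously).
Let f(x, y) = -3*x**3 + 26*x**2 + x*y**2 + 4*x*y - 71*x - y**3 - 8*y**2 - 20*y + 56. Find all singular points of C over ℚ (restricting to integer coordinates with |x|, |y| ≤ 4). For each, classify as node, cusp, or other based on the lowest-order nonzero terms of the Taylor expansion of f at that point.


Singular points: {(3, -2)}; classification: node.

Compute partial derivatives:
  f_x = -9*x**2 + 52*x + y**2 + 4*y - 71.
  f_y = 2*x*y + 4*x - 3*y**2 - 16*y - 20.
Scan x_0 ∈ {−4, ..., 4}. For each x_0, f_y(x_0, y) is a polynomial in y; find its integer roots y ∈ {−4, ..., 4}, then test f_x and f at those candidates.
  x = -4: f_y(-4, y) = -3*y**2 - 24*y - 36; vanishes at y ∈ {-2}. (-4, -2): f_x = -427 ≠ 0.
  x = -3: f_y(-3, y) = -3*y**2 - 22*y - 32; vanishes at y ∈ {-2}. (-3, -2): f_x = -312 ≠ 0.
  x = -2: f_y(-2, y) = -3*y**2 - 20*y - 28; vanishes at y ∈ {-2}. (-2, -2): f_x = -215 ≠ 0.
  x = -1: f_y(-1, y) = -3*y**2 - 18*y - 24; vanishes at y ∈ {-4, -2}. (-1, -4): f_x = -132 ≠ 0; (-1, -2): f_x = -136 ≠ 0.
  x = 0: f_y(0, y) = -3*y**2 - 16*y - 20; vanishes at y ∈ {-2}. (0, -2): f_x = -75 ≠ 0.
  x = 1: f_y(1, y) = -3*y**2 - 14*y - 16; vanishes at y ∈ {-2}. (1, -2): f_x = -32 ≠ 0.
  x = 2: f_y(2, y) = -3*y**2 - 12*y - 12; vanishes at y ∈ {-2}. (2, -2): f_x = -7 ≠ 0.
  x = 3: f_y(3, y) = -3*y**2 - 10*y - 8; vanishes at y ∈ {-2}. (3, -2): f_x = 0, f = 0 — SINGULAR.
  x = 4: f_y(4, y) = -3*y**2 - 8*y - 4; vanishes at y ∈ {-2}. (4, -2): f_x = -11 ≠ 0.
Only singular point on the grid: (3, -2).
Classify: substitute x = 3 + u, y = -2 + v and expand: f = -3*u**3 - u**2 + u*v**2 - v**3 + v**2.
No constant or linear terms (consistent with a singular point). Quadratic part: -u**2 + v**2. Cubic part: -3*u**3 + u*v**2 - v**3.
The quadratic part v**2 - u**2 = (v − u)(v + u) splits into two distinct linear factors, so there are two distinct tangent lines y − -2 = ±(x − 3) — this is a node (ordinary double point).
Classification: node.


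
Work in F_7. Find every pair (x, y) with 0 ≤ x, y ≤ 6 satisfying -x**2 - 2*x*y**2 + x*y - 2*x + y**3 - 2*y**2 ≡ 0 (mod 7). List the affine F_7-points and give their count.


Affine F_7-points: {(0, 0), (0, 2), (5, 0), (6, 2)}; count = 4.

For each of the 49 pairs (x, y) ∈ F_7², evaluate f(x, y) mod 7. Record the zeros.
  x = 0: [0↦0, 1↦6, 2↦0, 3↦2, 4↦4, 5↦5, 6↦4]  zeros at y ∈ {0, 2}
  x = 1: [0↦4, 1↦2, 2↦5, 3↦5, 4↦1, 5↦6, 6↦5]  zeros at y ∈ ∅
  x = 2: [0↦6, 1↦3, 2↦1, 3↦6, 4↦3, 5↦5, 6↦4]  zeros at y ∈ ∅
  x = 3: [0↦6, 1↦2, 2↦2, 3↦5, 4↦3, 5↦2, 6↦1]  zeros at y ∈ ∅
  x = 4: [0↦4, 1↦6, 2↦1, 3↦2, 4↦1, 5↦4, 6↦3]  zeros at y ∈ ∅
  x = 5: [0↦0, 1↦1, 2↦5, 3↦4, 4↦4, 5↦4, 6↦3]  zeros at y ∈ {0}
  x = 6: [0↦1, 1↦1, 2↦0, 3↦4, 4↦5, 5↦2, 6↦1]  zeros at y ∈ {2}
Collecting zeros: affine points = {(0, 0), (0, 2), (5, 0), (6, 2)}.
Total count |C(F_7)_aff| = 4.


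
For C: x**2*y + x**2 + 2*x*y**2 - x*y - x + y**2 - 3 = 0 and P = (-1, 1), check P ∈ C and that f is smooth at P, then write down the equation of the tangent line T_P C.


Tangent line at P: -4*x - 4 = 0.

Step 1: f(-1, 1) = 0, so P lies on C.
Step 2: partial derivatives
  f_x(x, y) = 2*x*y + 2*x + 2*y**2 - y - 1, f_y(x, y) = x**2 + 4*x*y - x + 2*y.
  f_x(P) = -4, f_y(P) = 0 (gradient nonzero, so P is smooth).
Step 3: tangent line at P: -4·(x − -1) + 0·(y − 1) = 0.
Expanding: -4*x - 4 = 0.


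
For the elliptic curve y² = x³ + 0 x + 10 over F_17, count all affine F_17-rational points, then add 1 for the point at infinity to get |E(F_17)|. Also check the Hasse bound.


Affine points = {(2, 1), (2, 16), (5, 4), (5, 13), (7, 8), (7, 9), (9, 5), (9, 12), (11, 7), (11, 10), (12, 2), (12, 15), (14, 0), (15, 6), (15, 11), (16, 3), (16, 14)}; affine count = 17; |E(F_17)| = 18.

Discriminant check: Δ ∝ 4a³ + 27b² = 4·0³ + 27·10² = 4·0 + 27·100 ≡ 14 (mod 17). Nonzero ⇒ E is nonsingular.
For each x ∈ F_17, compute rhs = x³ + 0·x + 10 mod 17, then count y ∈ F_17 with y² ≡ rhs.
  x = 0: rhs = 10, matching y values: none (0 points).
  x = 1: rhs = 11, matching y values: none (0 points).
  x = 2: rhs = 1, matching y values: 1, 16 (2 points).
  x = 3: rhs = 3, matching y values: none (0 points).
  x = 4: rhs = 6, matching y values: none (0 points).
  x = 5: rhs = 16, matching y values: 4, 13 (2 points).
  x = 6: rhs = 5, matching y values: none (0 points).
  x = 7: rhs = 13, matching y values: 8, 9 (2 points).
  x = 8: rhs = 12, matching y values: none (0 points).
  x = 9: rhs = 8, matching y values: 5, 12 (2 points).
  x = 10: rhs = 7, matching y values: none (0 points).
  x = 11: rhs = 15, matching y values: 7, 10 (2 points).
  x = 12: rhs = 4, matching y values: 2, 15 (2 points).
  x = 13: rhs = 14, matching y values: none (0 points).
  x = 14: rhs = 0, matching y values: 0 (1 points).
  x = 15: rhs = 2, matching y values: 6, 11 (2 points).
  x = 16: rhs = 9, matching y values: 3, 14 (2 points).
Total affine count: 17.
Full point count |E(F_17)| = 17 + 1 = 18.
Hasse bound: |18 − (17+1)| = |0| = 0 ≤ 2√17 ≈ 8.2462 ✓.


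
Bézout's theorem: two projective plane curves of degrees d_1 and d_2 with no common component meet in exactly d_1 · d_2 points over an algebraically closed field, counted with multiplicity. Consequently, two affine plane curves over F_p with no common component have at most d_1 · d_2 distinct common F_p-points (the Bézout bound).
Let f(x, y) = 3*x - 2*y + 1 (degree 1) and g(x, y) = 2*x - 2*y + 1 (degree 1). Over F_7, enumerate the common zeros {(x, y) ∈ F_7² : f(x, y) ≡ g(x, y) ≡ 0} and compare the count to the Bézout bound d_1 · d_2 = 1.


Common zeros: {(0, 4)}; count = 1; Bézout bound = 1.

deg(f) = 1, deg(g) = 1, so Bézout bound = 1.
Scan x ∈ F_7. For each x, list the y ∈ F_7 with f(x, y) ≡ 0 and those with g(x, y) ≡ 0 (mod 7); the common zeros in that column are the intersection.
  x = 0: f ≡ 0 at y ∈ {4}; g ≡ 0 at y ∈ {4}; common: {4}.
  x = 1: f ≡ 0 at y ∈ {2}; g ≡ 0 at y ∈ {5}; common: ∅.
  x = 2: f ≡ 0 at y ∈ {0}; g ≡ 0 at y ∈ {6}; common: ∅.
  x = 3: f ≡ 0 at y ∈ {5}; g ≡ 0 at y ∈ {0}; common: ∅.
  x = 4: f ≡ 0 at y ∈ {3}; g ≡ 0 at y ∈ {1}; common: ∅.
  x = 5: f ≡ 0 at y ∈ {1}; g ≡ 0 at y ∈ {2}; common: ∅.
  x = 6: f ≡ 0 at y ∈ {6}; g ≡ 0 at y ∈ {3}; common: ∅.
Collecting: common zeros = {(0, 4)}, so the count is 1.
Comparison with the Bézout bound: 1 ≤ 1 = deg(f)·deg(g), as expected for curves with no common component (the bound is attained).


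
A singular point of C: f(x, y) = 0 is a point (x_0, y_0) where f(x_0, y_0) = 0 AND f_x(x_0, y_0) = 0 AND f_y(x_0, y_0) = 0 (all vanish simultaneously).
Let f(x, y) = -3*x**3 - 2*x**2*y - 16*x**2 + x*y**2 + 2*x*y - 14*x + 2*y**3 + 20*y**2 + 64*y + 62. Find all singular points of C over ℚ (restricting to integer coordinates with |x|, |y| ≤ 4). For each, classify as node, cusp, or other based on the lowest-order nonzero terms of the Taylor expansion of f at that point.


Singular points: {(-1, -3)}; classification: node.

Compute partial derivatives:
  f_x = -9*x**2 - 4*x*y - 32*x + y**2 + 2*y - 14.
  f_y = -2*x**2 + 2*x*y + 2*x + 6*y**2 + 40*y + 64.
Scan x_0 ∈ {−4, ..., 4}. For each x_0, f_y(x_0, y) is a polynomial in y; find its integer roots y ∈ {−4, ..., 4}, then test f_x and f at those candidates.
  x = -4: f_y(-4, y) = 6*y**2 + 32*y + 24; no integer root y with |y| ≤ 4.
  x = -3: f_y(-3, y) = 6*y**2 + 34*y + 40; vanishes at y ∈ {-4}. (-3, -4): f_x = -39 ≠ 0.
  x = -2: f_y(-2, y) = 6*y**2 + 36*y + 52; no integer root y with |y| ≤ 4.
  x = -1: f_y(-1, y) = 6*y**2 + 38*y + 60; vanishes at y ∈ {-3}. (-1, -3): f_x = 0, f = 0 — SINGULAR.
  x = 0: f_y(0, y) = 6*y**2 + 40*y + 64; vanishes at y ∈ {-4}. (0, -4): f_x = -6 ≠ 0.
  x = 1: f_y(1, y) = 6*y**2 + 42*y + 64; no integer root y with |y| ≤ 4.
  x = 2: f_y(2, y) = 6*y**2 + 44*y + 60; no integer root y with |y| ≤ 4.
  x = 3: f_y(3, y) = 6*y**2 + 46*y + 52; no integer root y with |y| ≤ 4.
  x = 4: f_y(4, y) = 6*y**2 + 48*y + 40; no integer root y with |y| ≤ 4.
Only singular point on the grid: (-1, -3).
Classify: substitute x = -1 + u, y = -3 + v and expand: f = -3*u**3 - 2*u**2*v - u**2 + u*v**2 + 2*v**3 + v**2.
No constant or linear terms (consistent with a singular point). Quadratic part: -u**2 + v**2. Cubic part: -3*u**3 - 2*u**2*v + u*v**2 + 2*v**3.
The quadratic part v**2 - u**2 = (v − u)(v + u) splits into two distinct linear factors, so there are two distinct tangent lines y − -3 = ±(x − -1) — this is a node (ordinary double point).
Classification: node.


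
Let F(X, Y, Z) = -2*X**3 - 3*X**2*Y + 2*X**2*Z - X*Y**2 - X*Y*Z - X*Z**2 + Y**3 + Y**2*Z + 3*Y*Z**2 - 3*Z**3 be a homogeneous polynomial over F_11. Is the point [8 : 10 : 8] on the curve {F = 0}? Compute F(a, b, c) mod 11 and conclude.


F(8,10,8) ≡ 6 (mod 11); P is NOT on the curve.

Evaluate F(8, 10, 8) term-by-term (mod 11).
  -2*X**3 ↦ -2·512·1·1 = -1024
  -3*X**2*Y ↦ -3·64·10·1 = -1920
  2*X**2*Z ↦ 2·64·1·8 = 1024
  -X*Y**2 ↦ -1·8·100·1 = -800
  -X*Y*Z ↦ -1·8·10·8 = -640
  -X*Z**2 ↦ -1·8·1·64 = -512
  Y**3 ↦ 1·1·1000·1 = 1000
  Y**2*Z ↦ 1·1·100·8 = 800
  3*Y*Z**2 ↦ 3·1·10·64 = 1920
  -3*Z**3 ↦ -3·1·1·512 = -1536
Sum: F(8, 10, 8) = (-1024) + (-1920) + (1024) + (-800) + (-640) + (-512) + (1000) + (800) + (1920) + (-1536) = -1688.
Reducing mod 11: -1688 ≡ 6 (mod 11).
Since F(a, b, c) ≡ 6 ≠ 0 (mod 11), P does NOT lie on the curve.


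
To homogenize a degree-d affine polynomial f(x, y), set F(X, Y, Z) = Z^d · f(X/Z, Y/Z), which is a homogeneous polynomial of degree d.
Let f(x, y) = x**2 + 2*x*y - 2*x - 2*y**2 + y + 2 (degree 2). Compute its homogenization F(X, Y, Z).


F(X, Y, Z) = X**2 + 2*X*Y - 2*X*Z - 2*Y**2 + Y*Z + 2*Z**2

deg(f) = 2.
Substitute x = X/Z, y = Y/Z into f, then multiply by Z^2.
  monomial 1·x^2·y^0 ↦ 1·X^2·Y^0·Z^0.
  monomial 2·x^1·y^1 ↦ 2·X^1·Y^1·Z^0.
  monomial -2·x^1·y^0 ↦ -2·X^1·Y^0·Z^1.
  monomial -2·x^0·y^2 ↦ -2·X^0·Y^2·Z^0.
  monomial 1·x^0·y^1 ↦ 1·X^0·Y^1·Z^1.
  monomial 2·x^0·y^0 ↦ 2·X^0·Y^0·Z^2.
Collecting: F(X, Y, Z) = X**2 + 2*X*Y - 2*X*Z - 2*Y**2 + Y*Z + 2*Z**2.


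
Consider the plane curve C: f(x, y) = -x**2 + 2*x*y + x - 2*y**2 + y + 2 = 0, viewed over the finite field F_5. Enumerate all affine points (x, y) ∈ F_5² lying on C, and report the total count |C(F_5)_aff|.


Affine F_5-points: {(1, 2), (2, 0), (4, 0), (4, 2)}; count = 4.

For each of the 25 pairs (x, y) ∈ F_5², evaluate f(x, y) mod 5. Record the zeros.
  x = 0: [0↦2, 1↦1, 2↦1, 3↦2, 4↦4]  zeros at y ∈ ∅
  x = 1: [0↦2, 1↦3, 2↦0, 3↦3, 4↦2]  zeros at y ∈ {2}
  x = 2: [0↦0, 1↦3, 2↦2, 3↦2, 4↦3]  zeros at y ∈ {0}
  x = 3: [0↦1, 1↦1, 2↦2, 3↦4, 4↦2]  zeros at y ∈ ∅
  x = 4: [0↦0, 1↦2, 2↦0, 3↦4, 4↦4]  zeros at y ∈ {0, 2}
Collecting zeros: affine points = {(1, 2), (2, 0), (4, 0), (4, 2)}.
Total count |C(F_5)_aff| = 4.


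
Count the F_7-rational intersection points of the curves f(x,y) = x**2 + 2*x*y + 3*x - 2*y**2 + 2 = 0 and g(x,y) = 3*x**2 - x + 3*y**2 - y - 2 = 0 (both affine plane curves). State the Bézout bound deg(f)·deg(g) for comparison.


Common zeros: {(0, 1)}; count = 1; Bézout bound = 4.

deg(f) = 2, deg(g) = 2, so Bézout bound = 4.
Scan x ∈ F_7. For each x, list the y ∈ F_7 with f(x, y) ≡ 0 and those with g(x, y) ≡ 0 (mod 7); the common zeros in that column are the intersection.
  x = 0: f ≡ 0 at y ∈ {1, 6}; g ≡ 0 at y ∈ {1, 4}; common: {1}.
  x = 1: f ≡ 0 at y ∈ ∅; g ≡ 0 at y ∈ {0, 5}; common: ∅.
  x = 2: f ≡ 0 at y ∈ {1}; g ≡ 0 at y ∈ ∅; common: ∅.
  x = 3: f ≡ 0 at y ∈ {5}; g ≡ 0 at y ∈ ∅; common: ∅.
  x = 4: f ≡ 0 at y ∈ ∅; g ≡ 0 at y ∈ {0, 5}; common: ∅.
  x = 5: f ≡ 0 at y ∈ {0, 5}; g ≡ 0 at y ∈ {1, 4}; common: ∅.
  x = 6: f ≡ 0 at y ∈ {0, 6}; g ≡ 0 at y ∈ ∅; common: ∅.
Collecting: common zeros = {(0, 1)}, so the count is 1.
Comparison with the Bézout bound: 1 ≤ 4 = deg(f)·deg(g), as expected for curves with no common component (the affine F_7-count falls short of the bound because intersections may lie at infinity, over extension fields, or carry multiplicity).


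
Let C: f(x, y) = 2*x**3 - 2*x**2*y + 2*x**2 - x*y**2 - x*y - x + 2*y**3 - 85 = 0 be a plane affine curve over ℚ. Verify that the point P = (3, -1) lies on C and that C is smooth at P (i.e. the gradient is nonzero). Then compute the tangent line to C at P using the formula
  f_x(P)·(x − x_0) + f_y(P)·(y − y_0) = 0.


Tangent line at P: 77*x - 9*y - 240 = 0.

Step 1: f(3, -1) = 0, so P lies on C.
Step 2: partial derivatives
  f_x(x, y) = 6*x**2 - 4*x*y + 4*x - y**2 - y - 1, f_y(x, y) = -2*x**2 - 2*x*y - x + 6*y**2.
  f_x(P) = 77, f_y(P) = -9 (gradient nonzero, so P is smooth).
Step 3: tangent line at P: 77·(x − 3) + -9·(y − -1) = 0.
Expanding: 77*x - 9*y - 240 = 0.


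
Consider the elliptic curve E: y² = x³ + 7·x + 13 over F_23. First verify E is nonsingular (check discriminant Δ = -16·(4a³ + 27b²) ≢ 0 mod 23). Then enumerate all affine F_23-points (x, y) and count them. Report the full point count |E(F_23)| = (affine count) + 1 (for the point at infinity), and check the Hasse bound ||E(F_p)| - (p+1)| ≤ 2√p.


Affine points = {(0, 6), (0, 17), (2, 9), (2, 14), (4, 6), (4, 17), (5, 9), (5, 14), (6, 8), (6, 15), (8, 11), (8, 12), (9, 0), (10, 5), (10, 18), (11, 8), (11, 15), (12, 10), (12, 13), (13, 1), (13, 22), (14, 7), (14, 16), (16, 9), (16, 14), (17, 10), (17, 13), (19, 6), (19, 17)}; affine count = 29; |E(F_23)| = 30.

Discriminant check: Δ ∝ 4a³ + 27b² = 4·7³ + 27·13² = 4·343 + 27·169 ≡ 1 (mod 23). Nonzero ⇒ E is nonsingular.
For each x ∈ F_23, compute rhs = x³ + 7·x + 13 mod 23, then count y ∈ F_23 with y² ≡ rhs.
  x = 0: rhs = 13, matching y values: 6, 17 (2 points).
  x = 1: rhs = 21, matching y values: none (0 points).
  x = 2: rhs = 12, matching y values: 9, 14 (2 points).
  x = 3: rhs = 15, matching y values: none (0 points).
  x = 4: rhs = 13, matching y values: 6, 17 (2 points).
  x = 5: rhs = 12, matching y values: 9, 14 (2 points).
  x = 6: rhs = 18, matching y values: 8, 15 (2 points).
  x = 7: rhs = 14, matching y values: none (0 points).
  x = 8: rhs = 6, matching y values: 11, 12 (2 points).
  x = 9: rhs = 0, matching y values: 0 (1 points).
  x = 10: rhs = 2, matching y values: 5, 18 (2 points).
  x = 11: rhs = 18, matching y values: 8, 15 (2 points).
  x = 12: rhs = 8, matching y values: 10, 13 (2 points).
  x = 13: rhs = 1, matching y values: 1, 22 (2 points).
  x = 14: rhs = 3, matching y values: 7, 16 (2 points).
  x = 15: rhs = 20, matching y values: none (0 points).
  x = 16: rhs = 12, matching y values: 9, 14 (2 points).
  x = 17: rhs = 8, matching y values: 10, 13 (2 points).
  x = 18: rhs = 14, matching y values: none (0 points).
  x = 19: rhs = 13, matching y values: 6, 17 (2 points).
  x = 20: rhs = 11, matching y values: none (0 points).
  x = 21: rhs = 14, matching y values: none (0 points).
  x = 22: rhs = 5, matching y values: none (0 points).
Total affine count: 29.
Full point count |E(F_23)| = 29 + 1 = 30.
Hasse bound: |30 − (23+1)| = |6| = 6 ≤ 2√23 ≈ 9.5917 ✓.


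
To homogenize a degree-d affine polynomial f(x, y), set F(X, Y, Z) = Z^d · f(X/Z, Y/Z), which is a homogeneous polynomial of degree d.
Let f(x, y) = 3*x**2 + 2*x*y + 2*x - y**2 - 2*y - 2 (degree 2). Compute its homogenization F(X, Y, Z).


F(X, Y, Z) = 3*X**2 + 2*X*Y + 2*X*Z - Y**2 - 2*Y*Z - 2*Z**2

deg(f) = 2.
Substitute x = X/Z, y = Y/Z into f, then multiply by Z^2.
  monomial 3·x^2·y^0 ↦ 3·X^2·Y^0·Z^0.
  monomial 2·x^1·y^1 ↦ 2·X^1·Y^1·Z^0.
  monomial 2·x^1·y^0 ↦ 2·X^1·Y^0·Z^1.
  monomial -1·x^0·y^2 ↦ -1·X^0·Y^2·Z^0.
  monomial -2·x^0·y^1 ↦ -2·X^0·Y^1·Z^1.
  monomial -2·x^0·y^0 ↦ -2·X^0·Y^0·Z^2.
Collecting: F(X, Y, Z) = 3*X**2 + 2*X*Y + 2*X*Z - Y**2 - 2*Y*Z - 2*Z**2.


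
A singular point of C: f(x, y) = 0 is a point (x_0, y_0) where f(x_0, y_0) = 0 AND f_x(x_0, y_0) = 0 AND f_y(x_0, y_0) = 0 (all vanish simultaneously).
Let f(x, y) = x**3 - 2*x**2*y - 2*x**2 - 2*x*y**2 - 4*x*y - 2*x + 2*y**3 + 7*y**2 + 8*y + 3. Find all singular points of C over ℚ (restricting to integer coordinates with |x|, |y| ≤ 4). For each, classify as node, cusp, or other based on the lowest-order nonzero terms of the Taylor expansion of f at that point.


Singular points: {(0, -1)}; classification: cusp.

Compute partial derivatives:
  f_x = 3*x**2 - 4*x*y - 4*x - 2*y**2 - 4*y - 2.
  f_y = -2*x**2 - 4*x*y - 4*x + 6*y**2 + 14*y + 8.
Scan x_0 ∈ {−4, ..., 4}. For each x_0, f_y(x_0, y) is a polynomial in y; find its integer roots y ∈ {−4, ..., 4}, then test f_x and f at those candidates.
  x = -4: f_y(-4, y) = 6*y**2 + 30*y - 8; no integer root y with |y| ≤ 4.
  x = -3: f_y(-3, y) = 6*y**2 + 26*y + 2; no integer root y with |y| ≤ 4.
  x = -2: f_y(-2, y) = 6*y**2 + 22*y + 8; no integer root y with |y| ≤ 4.
  x = -1: f_y(-1, y) = 6*y**2 + 18*y + 10; no integer root y with |y| ≤ 4.
  x = 0: f_y(0, y) = 6*y**2 + 14*y + 8; vanishes at y ∈ {-1}. (0, -1): f_x = 0, f = 0 — SINGULAR.
  x = 1: f_y(1, y) = 6*y**2 + 10*y + 2; no integer root y with |y| ≤ 4.
  x = 2: f_y(2, y) = 6*y**2 + 6*y - 8; no integer root y with |y| ≤ 4.
  x = 3: f_y(3, y) = 6*y**2 + 2*y - 22; no integer root y with |y| ≤ 4.
  x = 4: f_y(4, y) = 6*y**2 - 2*y - 40; no integer root y with |y| ≤ 4.
Only singular point on the grid: (0, -1).
Classify: substitute x = 0 + u, y = -1 + v and expand: f = u**3 - 2*u**2*v - 2*u*v**2 + 2*v**3 + v**2.
No constant or linear terms (consistent with a singular point). Quadratic part: v**2. Cubic part: u**3 - 2*u**2*v - 2*u*v**2 + 2*v**3.
The quadratic part v**2 is a perfect square, so there is a single (double) tangent line v = 0, i.e. y = -1. Restricting the cubic part to that line (v = 0) leaves u**3 ≠ 0, so f is not divisible by v and the branch is v² ≈ -u**3 to lowest order — this is a cusp.
Classification: cusp.


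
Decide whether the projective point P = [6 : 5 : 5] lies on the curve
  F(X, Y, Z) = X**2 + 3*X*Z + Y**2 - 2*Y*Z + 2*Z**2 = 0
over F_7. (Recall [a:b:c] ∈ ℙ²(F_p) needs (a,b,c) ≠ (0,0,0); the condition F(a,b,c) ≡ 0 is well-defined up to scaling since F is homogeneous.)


F(6,5,5) ≡ 4 (mod 7); P is NOT on the curve.

Evaluate F(6, 5, 5) term-by-term (mod 7).
  X**2 ↦ 1·36·1·1 = 36
  3*X*Z ↦ 3·6·1·5 = 90
  Y**2 ↦ 1·1·25·1 = 25
  -2*Y*Z ↦ -2·1·5·5 = -50
  2*Z**2 ↦ 2·1·1·25 = 50
Sum: F(6, 5, 5) = (36) + (90) + (25) + (-50) + (50) = 151.
Reducing mod 7: 151 ≡ 4 (mod 7).
Since F(a, b, c) ≡ 4 ≠ 0 (mod 7), P does NOT lie on the curve.


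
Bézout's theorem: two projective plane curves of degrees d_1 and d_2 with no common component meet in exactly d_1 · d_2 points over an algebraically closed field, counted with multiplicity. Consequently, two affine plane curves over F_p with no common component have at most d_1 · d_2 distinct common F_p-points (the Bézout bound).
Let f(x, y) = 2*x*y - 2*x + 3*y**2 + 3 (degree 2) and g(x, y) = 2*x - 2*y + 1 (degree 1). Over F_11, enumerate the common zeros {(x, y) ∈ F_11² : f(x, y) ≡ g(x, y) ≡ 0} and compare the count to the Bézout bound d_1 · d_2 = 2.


Common zeros: ∅; count = 0; Bézout bound = 2.

deg(f) = 2, deg(g) = 1, so Bézout bound = 2.
Scan x ∈ F_11. For each x, list the y ∈ F_11 with f(x, y) ≡ 0 and those with g(x, y) ≡ 0 (mod 11); the common zeros in that column are the intersection.
  x = 0: f ≡ 0 at y ∈ ∅; g ≡ 0 at y ∈ {6}; common: ∅.
  x = 1: f ≡ 0 at y ∈ {6, 8}; g ≡ 0 at y ∈ {7}; common: ∅.
  x = 2: f ≡ 0 at y ∈ ∅; g ≡ 0 at y ∈ {8}; common: ∅.
  x = 3: f ≡ 0 at y ∈ ∅; g ≡ 0 at y ∈ {9}; common: ∅.
  x = 4: f ≡ 0 at y ∈ {5, 7}; g ≡ 0 at y ∈ {10}; common: ∅.
  x = 5: f ≡ 0 at y ∈ ∅; g ≡ 0 at y ∈ {0}; common: ∅.
  x = 6: f ≡ 0 at y ∈ ∅; g ≡ 0 at y ∈ {1}; common: ∅.
  x = 7: f ≡ 0 at y ∈ {0, 10}; g ≡ 0 at y ∈ {2}; common: ∅.
  x = 8: f ≡ 0 at y ∈ {4, 9}; g ≡ 0 at y ∈ {3}; common: ∅.
  x = 9: f ≡ 0 at y ∈ {2, 3}; g ≡ 0 at y ∈ {4}; common: ∅.
  x = 10: f ≡ 0 at y ∈ ∅; g ≡ 0 at y ∈ {5}; common: ∅.
Collecting: common zeros = ∅, so the count is 0.
Comparison with the Bézout bound: 0 ≤ 2 = deg(f)·deg(g), as expected for curves with no common component (the affine F_11-count falls short of the bound because intersections may lie at infinity, over extension fields, or carry multiplicity).


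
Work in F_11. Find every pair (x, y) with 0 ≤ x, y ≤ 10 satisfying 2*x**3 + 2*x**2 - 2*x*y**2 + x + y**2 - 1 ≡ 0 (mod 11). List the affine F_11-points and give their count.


Affine F_11-points: {(0, 1), (0, 10), (1, 2), (1, 9), (2, 1), (2, 10), (8, 1), (8, 10), (9, 0)}; count = 9.

For each of the 121 pairs (x, y) ∈ F_11², evaluate f(x, y) mod 11. Record the zeros.
  x = 0: [0↦10, 1↦0, 2↦3, 3↦8, 4↦4, 5↦2, 6↦2, 7↦4, 8↦8, 9↦3, 10↦0]  zeros at y ∈ {1, 10}
  x = 1: [0↦4, 1↦3, 2↦0, 3↦6, 4↦10, 5↦1, 6↦1, 7↦10, 8↦6, 9↦0, 10↦3]  zeros at y ∈ {2, 9}
  x = 2: [0↦3, 1↦0, 2↦2, 3↦9, 4↦10, 5↦5, 6↦5, 7↦10, 8↦9, 9↦2, 10↦0]  zeros at y ∈ {1, 10}
  x = 3: [0↦8, 1↦3, 2↦10, 3↦7, 4↦5, 5↦4, 6↦4, 7↦5, 8↦7, 9↦10, 10↦3]  zeros at y ∈ ∅
  x = 4: [0↦9, 1↦2, 2↦3, 3↦1, 4↦7, 5↦10, 6↦10, 7↦7, 8↦1, 9↦3, 10↦2]  zeros at y ∈ ∅
  x = 5: [0↦7, 1↦9, 2↦4, 3↦3, 4↦6, 5↦2, 6↦2, 7↦6, 8↦3, 9↦4, 10↦9]  zeros at y ∈ ∅
  x = 6: [0↦3, 1↦3, 2↦3, 3↦3, 4↦3, 5↦3, 6↦3, 7↦3, 8↦3, 9↦3, 10↦3]  zeros at y ∈ ∅
  x = 7: [0↦9, 1↦7, 2↦1, 3↦2, 4↦10, 5↦3, 6↦3, 7↦10, 8↦2, 9↦1, 10↦7]  zeros at y ∈ ∅
  x = 8: [0↦4, 1↦0, 2↦10, 3↦1, 4↦6, 5↦3, 6↦3, 7↦6, 8↦1, 9↦10, 10↦0]  zeros at y ∈ {1, 10}
  x = 9: [0↦0, 1↦5, 2↦9, 3↦1, 4↦3, 5↦4, 6↦4, 7↦3, 8↦1, 9↦9, 10↦5]  zeros at y ∈ {0}
  x = 10: [0↦9, 1↦1, 2↦10, 3↦3, 4↦2, 5↦7, 6↦7, 7↦2, 8↦3, 9↦10, 10↦1]  zeros at y ∈ ∅
Collecting zeros: affine points = {(0, 1), (0, 10), (1, 2), (1, 9), (2, 1), (2, 10), (8, 1), (8, 10), (9, 0)}.
Total count |C(F_11)_aff| = 9.


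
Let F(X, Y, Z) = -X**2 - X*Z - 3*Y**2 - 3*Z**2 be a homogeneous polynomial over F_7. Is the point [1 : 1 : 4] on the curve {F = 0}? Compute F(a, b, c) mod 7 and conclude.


F(1,1,4) ≡ 0 (mod 7); P is on the curve.

Evaluate F(1, 1, 4) term-by-term (mod 7).
  -X**2 ↦ -1·1·1·1 = -1
  -X*Z ↦ -1·1·1·4 = -4
  -3*Y**2 ↦ -3·1·1·1 = -3
  -3*Z**2 ↦ -3·1·1·16 = -48
Sum: F(1, 1, 4) = (-1) + (-4) + (-3) + (-48) = -56.
Reducing mod 7: -56 ≡ 0 (mod 7).
Since F(a, b, c) ≡ 0 (mod 7), P lies on the curve.


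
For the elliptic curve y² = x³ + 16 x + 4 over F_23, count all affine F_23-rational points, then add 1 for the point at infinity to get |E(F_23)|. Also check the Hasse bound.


Affine points = {(0, 2), (0, 21), (5, 5), (5, 18), (8, 0), (9, 7), (9, 16), (11, 4), (11, 19), (15, 10), (15, 13), (16, 3), (16, 20), (18, 11), (18, 12)}; affine count = 15; |E(F_23)| = 16.

Discriminant check: Δ ∝ 4a³ + 27b² = 4·16³ + 27·4² = 4·4096 + 27·16 ≡ 3 (mod 23). Nonzero ⇒ E is nonsingular.
For each x ∈ F_23, compute rhs = x³ + 16·x + 4 mod 23, then count y ∈ F_23 with y² ≡ rhs.
  x = 0: rhs = 4, matching y values: 2, 21 (2 points).
  x = 1: rhs = 21, matching y values: none (0 points).
  x = 2: rhs = 21, matching y values: none (0 points).
  x = 3: rhs = 10, matching y values: none (0 points).
  x = 4: rhs = 17, matching y values: none (0 points).
  x = 5: rhs = 2, matching y values: 5, 18 (2 points).
  x = 6: rhs = 17, matching y values: none (0 points).
  x = 7: rhs = 22, matching y values: none (0 points).
  x = 8: rhs = 0, matching y values: 0 (1 points).
  x = 9: rhs = 3, matching y values: 7, 16 (2 points).
  x = 10: rhs = 14, matching y values: none (0 points).
  x = 11: rhs = 16, matching y values: 4, 19 (2 points).
  x = 12: rhs = 15, matching y values: none (0 points).
  x = 13: rhs = 17, matching y values: none (0 points).
  x = 14: rhs = 5, matching y values: none (0 points).
  x = 15: rhs = 8, matching y values: 10, 13 (2 points).
  x = 16: rhs = 9, matching y values: 3, 20 (2 points).
  x = 17: rhs = 14, matching y values: none (0 points).
  x = 18: rhs = 6, matching y values: 11, 12 (2 points).
  x = 19: rhs = 14, matching y values: none (0 points).
  x = 20: rhs = 21, matching y values: none (0 points).
  x = 21: rhs = 10, matching y values: none (0 points).
  x = 22: rhs = 10, matching y values: none (0 points).
Total affine count: 15.
Full point count |E(F_23)| = 15 + 1 = 16.
Hasse bound: |16 − (23+1)| = |-8| = 8 ≤ 2√23 ≈ 9.5917 ✓.
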